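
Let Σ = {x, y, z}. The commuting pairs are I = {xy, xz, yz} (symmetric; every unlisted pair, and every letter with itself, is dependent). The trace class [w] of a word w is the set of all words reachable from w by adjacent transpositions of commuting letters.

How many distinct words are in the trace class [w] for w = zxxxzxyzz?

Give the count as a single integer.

drop 0:z onto floor
drop 1:x onto floor
drop 2:x onto {1:x}
drop 3:x onto {2:x}
drop 4:z onto {0:z}
drop 5:x onto {3:x}
drop 6:y onto floor
drop 7:z onto {4:z}
drop 8:z onto {7:z}
ground layer = {0:z, 1:x, 6:y}
drop-orders for the pieces not yet dropped (sum over which currently-grounded one goes next):
  1 to go: {5} 1  {6} 1  {8} 1
  2 to go: {3,5} 1  {5,6} 2  {5,8} 2  {6,8} 2  {7,8} 1
  3 to go: {2,3,5} 1  {3,5,6} 3  {3,5,8} 3  {4,7,8} 1  {5,6,8} 6  {5,7,8} 3  {6,7,8} 3
  4 to go: {0,4,7,8} 1  {1,2,3,5} 1  {2,3,5,6} 4  {2,3,5,8} 4  {3,5,6,8} 12  {3,5,7,8} 6  {4,5,7,8} 4  {4,6,7,8} 4  {5,6,7,8} 12
  5 to go: {0,4,5,7,8} 5  {0,4,6,7,8} 5  {1,2,3,5,6} 5  {1,2,3,5,8} 5  {2,3,5,6,8} 20  {2,3,5,7,8} 10  {3,4,5,7,8} 10  {3,5,6,7,8} 30  {4,5,6,7,8} 20
  6 to go: {0,3,4,5,7,8} 15  {0,4,5,6,7,8} 30  {1,2,3,5,6,8} 30  {1,2,3,5,7,8} 15  {2,3,4,5,7,8} 20  {2,3,5,6,7,8} 60  {3,4,5,6,7,8} 60
  7 to go: {0,2,3,4,5,7,8} 35  {0,3,4,5,6,7,8} 105  {1,2,3,4,5,7,8} 35  {1,2,3,5,6,7,8} 105  {2,3,4,5,6,7,8} 140
  if 0:z drops first: 280 orders
  if 1:x drops first: 280 orders
  if 6:y drops first: 70 orders
heap linearizations: 630

630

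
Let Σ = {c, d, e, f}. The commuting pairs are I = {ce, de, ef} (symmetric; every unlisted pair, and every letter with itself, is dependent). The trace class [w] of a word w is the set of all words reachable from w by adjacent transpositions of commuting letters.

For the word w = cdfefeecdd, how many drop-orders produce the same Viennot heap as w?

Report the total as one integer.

120

0(c) covers ∅
1(d) covers 0:c
2(f) covers 1:d
3(e) covers ∅
4(f) covers 2:f
5(e) covers 3:e
6(e) covers 5:e
7(c) covers 4:f
8(d) covers 7:c
9(d) covers 8:d
floor of heap: 0:c, 3:e
completions by unplaced set U, small U first (add the entries for U minus each lowest piece of U):
  |U|=1: {6}:1  {9}:1
  |U|=2: {5,6}:1  {6,9}:2  {8,9}:1
  |U|=3: {3,5,6}:1  {5,6,9}:3  {6,8,9}:3  {7,8,9}:1
  |U|=4: {3,5,6,9}:4  {4,7,8,9}:1  {5,6,8,9}:6  {6,7,8,9}:4
  |U|=5: {2,4,7,8,9}:1  {3,5,6,8,9}:10  {4,6,7,8,9}:5  {5,6,7,8,9}:10
  |U|=6: {1,2,4,7,8,9}:1  {2,4,6,7,8,9}:6  {3,5,6,7,8,9}:20  {4,5,6,7,8,9}:15
  |U|=7: {0,1,2,4,7,8,9}:1  {1,2,4,6,7,8,9}:7  {2,4,5,6,7,8,9}:21  {3,4,5,6,7,8,9}:35
  |U|=8: {0,1,2,4,6,7,8,9}:8  {1,2,4,5,6,7,8,9}:28  {2,3,4,5,6,7,8,9}:56
  start at 0(c): 84
  start at 3(e): 36
sum over floor = 120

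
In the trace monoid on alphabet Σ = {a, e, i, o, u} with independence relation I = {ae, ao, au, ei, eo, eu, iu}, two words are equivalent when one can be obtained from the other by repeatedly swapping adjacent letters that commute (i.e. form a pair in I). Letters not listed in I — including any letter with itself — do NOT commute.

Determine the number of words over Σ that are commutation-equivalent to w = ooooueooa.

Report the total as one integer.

drop 0:o onto floor
drop 1:o onto {0:o}
drop 2:o onto {1:o}
drop 3:o onto {2:o}
drop 4:u onto {3:o}
drop 5:e onto floor
drop 6:o onto {4:u}
drop 7:o onto {6:o}
drop 8:a onto floor
ground layer = {0:o, 5:e, 8:a}
drop-orders for the pieces not yet dropped (sum over which currently-grounded one goes next):
  1 to go: {5} 1  {7} 1  {8} 1
  2 to go: {5,7} 2  {5,8} 2  {6,7} 1  {7,8} 2
  3 to go: {4,6,7} 1  {5,6,7} 3  {5,7,8} 6  {6,7,8} 3
  4 to go: {3,4,6,7} 1  {4,5,6,7} 4  {4,6,7,8} 4  {5,6,7,8} 12
  5 to go: {2,3,4,6,7} 1  {3,4,5,6,7} 5  {3,4,6,7,8} 5  {4,5,6,7,8} 20
  6 to go: {1,2,3,4,6,7} 1  {2,3,4,5,6,7} 6  {2,3,4,6,7,8} 6  {3,4,5,6,7,8} 30
  7 to go: {0,1,2,3,4,6,7} 1  {1,2,3,4,5,6,7} 7  {1,2,3,4,6,7,8} 7  {2,3,4,5,6,7,8} 42
  if 0:o drops first: 56 orders
  if 5:e drops first: 8 orders
  if 8:a drops first: 8 orders
heap linearizations: 72

72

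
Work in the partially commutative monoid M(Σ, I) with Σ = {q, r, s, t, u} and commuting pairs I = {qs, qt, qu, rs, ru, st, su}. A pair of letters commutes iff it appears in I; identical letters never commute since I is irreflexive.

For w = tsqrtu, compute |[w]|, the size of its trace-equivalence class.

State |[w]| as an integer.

drop 0:t onto floor
drop 1:s onto floor
drop 2:q onto floor
drop 3:r onto {0:t, 2:q}
drop 4:t onto {3:r}
drop 5:u onto {4:t}
ground layer = {0:t, 1:s, 2:q}
drop-orders for the pieces not yet dropped (sum over which currently-grounded one goes next):
  1 to go: {1} 1  {5} 1
  2 to go: {1,5} 2  {4,5} 1
  3 to go: {1,4,5} 3  {3,4,5} 1
  4 to go: {0,3,4,5} 1  {1,3,4,5} 4  {2,3,4,5} 1
  if 0:t drops first: 5 orders
  if 1:s drops first: 2 orders
  if 2:q drops first: 5 orders
heap linearizations: 12

12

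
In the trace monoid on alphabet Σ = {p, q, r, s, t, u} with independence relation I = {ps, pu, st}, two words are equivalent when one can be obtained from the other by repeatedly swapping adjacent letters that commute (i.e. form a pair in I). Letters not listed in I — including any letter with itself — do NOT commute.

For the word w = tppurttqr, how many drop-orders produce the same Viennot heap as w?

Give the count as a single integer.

3

piece 0:t — minimal
piece 1:p rests on {0:t}
piece 2:p rests on {1:p}
piece 3:u rests on {0:t}
piece 4:r rests on {2:p, 3:u}
piece 5:t rests on {4:r}
piece 6:t rests on {5:t}
piece 7:q rests on {6:t}
piece 8:r rests on {7:q}
minimal pieces: {0:t}
ways to finish when only these pieces remain (= sum over removing one remaining piece with nothing left below it):
  1 left: {8}→1
  2 left: {7,8}→1
  3 left: {6,7,8}→1
  4 left: {5,6,7,8}→1
  5 left: {4,5,6,7,8}→1
  6 left: {2,4,5,6,7,8}→1  {3,4,5,6,7,8}→1
  7 left: {1,2,4,5,6,7,8}→1  {2,3,4,5,6,7,8}→2
  placing 0:t first → 3 extensions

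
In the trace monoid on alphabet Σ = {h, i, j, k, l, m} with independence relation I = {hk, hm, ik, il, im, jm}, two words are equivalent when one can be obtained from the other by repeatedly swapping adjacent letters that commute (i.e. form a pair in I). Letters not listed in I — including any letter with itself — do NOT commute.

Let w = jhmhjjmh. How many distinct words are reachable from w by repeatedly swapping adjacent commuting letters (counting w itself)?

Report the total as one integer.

28

#0=j has no predecessor
#1=h depends on [0:j]
#2=m has no predecessor
#3=h depends on [1:h]
#4=j depends on [3:h]
#5=j depends on [4:j]
#6=m depends on [2:m]
#7=h depends on [5:j]
sources: [0:j, 2:m]
N(rest) = Σ N(rest − s) over sources s of rest; N(one piece) = 1:
  size 1 → [6]=1  [7]=1
  size 2 → [2,6]=1  [5,7]=1  [6,7]=2
  size 3 → [2,6,7]=3  [4,5,7]=1  [5,6,7]=3
  size 4 → [2,5,6,7]=6  [3,4,5,7]=1  [4,5,6,7]=4
  size 5 → [1,3,4,5,7]=1  [2,4,5,6,7]=10  [3,4,5,6,7]=5
  size 6 → [0,1,3,4,5,7]=1  [1,3,4,5,6,7]=6  [2,3,4,5,6,7]=15
  first=0(j) contributes 21
  first=2(m) contributes 7
|[w]| = 28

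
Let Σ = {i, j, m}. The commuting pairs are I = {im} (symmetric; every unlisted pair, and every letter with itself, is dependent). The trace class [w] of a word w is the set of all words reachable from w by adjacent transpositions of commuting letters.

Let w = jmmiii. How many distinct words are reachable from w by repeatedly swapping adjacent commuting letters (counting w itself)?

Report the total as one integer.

10

0(j) covers ∅
1(m) covers 0:j
2(m) covers 1:m
3(i) covers 0:j
4(i) covers 3:i
5(i) covers 4:i
floor of heap: 0:j
completions by unplaced set U, small U first (add the entries for U minus each lowest piece of U):
  |U|=1: {2}:1  {5}:1
  |U|=2: {1,2}:1  {2,5}:2  {4,5}:1
  |U|=3: {1,2,5}:3  {2,4,5}:3  {3,4,5}:1
  |U|=4: {1,2,4,5}:6  {2,3,4,5}:4
  start at 0(j): 10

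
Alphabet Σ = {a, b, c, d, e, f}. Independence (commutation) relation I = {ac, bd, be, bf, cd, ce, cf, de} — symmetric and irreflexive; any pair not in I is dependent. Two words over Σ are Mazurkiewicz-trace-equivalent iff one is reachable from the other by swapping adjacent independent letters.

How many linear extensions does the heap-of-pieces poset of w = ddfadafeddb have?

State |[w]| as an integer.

piece 0:d — minimal
piece 1:d rests on {0:d}
piece 2:f rests on {1:d}
piece 3:a rests on {2:f}
piece 4:d rests on {3:a}
piece 5:a rests on {4:d}
piece 6:f rests on {5:a}
piece 7:e rests on {6:f}
piece 8:d rests on {6:f}
piece 9:d rests on {8:d}
piece 10:b rests on {5:a}
minimal pieces: {0:d}
ways to finish when only these pieces remain (= sum over removing one remaining piece with nothing left below it):
  1 left: {7}→1  {9}→1  {10}→1
  2 left: {7,9}→2  {7,10}→2  {8,9}→1  {9,10}→2
  3 left: {7,8,9}→3  {7,9,10}→6  {8,9,10}→3
  4 left: {6,7,8,9}→3  {7,8,9,10}→12
  5 left: {6,7,8,9,10}→15
  6 left: {5,6,7,8,9,10}→15
  7 left: {4,5,6,7,8,9,10}→15
  8 left: {3,4,5,6,7,8,9,10}→15
  9 left: {2,3,4,5,6,7,8,9,10}→15
  placing 0:d first → 15 extensions

15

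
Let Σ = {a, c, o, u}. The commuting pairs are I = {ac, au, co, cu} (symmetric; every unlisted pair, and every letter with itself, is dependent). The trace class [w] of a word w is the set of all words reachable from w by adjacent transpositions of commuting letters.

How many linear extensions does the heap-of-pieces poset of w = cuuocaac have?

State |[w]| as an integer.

56

0(c) covers ∅
1(u) covers ∅
2(u) covers 1:u
3(o) covers 2:u
4(c) covers 0:c
5(a) covers 3:o
6(a) covers 5:a
7(c) covers 4:c
floor of heap: 0:c, 1:u
completions by unplaced set U, small U first (add the entries for U minus each lowest piece of U):
  |U|=1: {6}:1  {7}:1
  |U|=2: {4,7}:1  {5,6}:1  {6,7}:2
  |U|=3: {0,4,7}:1  {3,5,6}:1  {4,6,7}:3  {5,6,7}:3
  |U|=4: {0,4,6,7}:4  {2,3,5,6}:1  {3,5,6,7}:4  {4,5,6,7}:6
  |U|=5: {0,4,5,6,7}:10  {1,2,3,5,6}:1  {2,3,5,6,7}:5  {3,4,5,6,7}:10
  |U|=6: {0,3,4,5,6,7}:20  {1,2,3,5,6,7}:6  {2,3,4,5,6,7}:15
  start at 0(c): 21
  start at 1(u): 35
sum over floor = 56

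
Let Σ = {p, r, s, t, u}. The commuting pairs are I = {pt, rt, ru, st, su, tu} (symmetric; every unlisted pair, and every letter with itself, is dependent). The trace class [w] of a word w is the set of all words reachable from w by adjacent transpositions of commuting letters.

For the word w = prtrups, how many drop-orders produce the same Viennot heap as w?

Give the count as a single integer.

drop 0:p onto floor
drop 1:r onto {0:p}
drop 2:t onto floor
drop 3:r onto {1:r}
drop 4:u onto {0:p}
drop 5:p onto {3:r, 4:u}
drop 6:s onto {5:p}
ground layer = {0:p, 2:t}
drop-orders for the pieces not yet dropped (sum over which currently-grounded one goes next):
  1 to go: {2} 1  {6} 1
  2 to go: {2,6} 2  {5,6} 1
  3 to go: {2,5,6} 3  {3,5,6} 1  {4,5,6} 1
  4 to go: {1,3,5,6} 1  {2,3,5,6} 4  {2,4,5,6} 4  {3,4,5,6} 2
  5 to go: {1,2,3,5,6} 5  {1,3,4,5,6} 3  {2,3,4,5,6} 10
  if 0:p drops first: 18 orders
  if 2:t drops first: 3 orders
heap linearizations: 21

21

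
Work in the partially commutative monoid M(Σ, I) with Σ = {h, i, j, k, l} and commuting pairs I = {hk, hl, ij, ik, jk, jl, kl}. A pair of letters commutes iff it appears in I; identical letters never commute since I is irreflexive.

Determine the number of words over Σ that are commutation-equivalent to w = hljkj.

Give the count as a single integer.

piece 0:h — minimal
piece 1:l — minimal
piece 2:j rests on {0:h}
piece 3:k — minimal
piece 4:j rests on {2:j}
minimal pieces: {0:h, 1:l, 3:k}
ways to finish when only these pieces remain (= sum over removing one remaining piece with nothing left below it):
  1 left: {1}→1  {3}→1  {4}→1
  2 left: {1,3}→2  {1,4}→2  {2,4}→1  {3,4}→2
  3 left: {0,2,4}→1  {1,2,4}→3  {1,3,4}→6  {2,3,4}→3
  placing 0:h first → 12 extensions
  placing 1:l first → 4 extensions
  placing 3:k first → 4 extensions
total linear extensions = 20

20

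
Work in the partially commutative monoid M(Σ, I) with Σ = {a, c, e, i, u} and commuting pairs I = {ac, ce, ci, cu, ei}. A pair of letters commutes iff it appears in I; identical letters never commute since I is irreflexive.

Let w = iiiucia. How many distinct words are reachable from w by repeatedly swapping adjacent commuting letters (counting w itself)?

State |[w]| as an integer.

drop 0:i onto floor
drop 1:i onto {0:i}
drop 2:i onto {1:i}
drop 3:u onto {2:i}
drop 4:c onto floor
drop 5:i onto {3:u}
drop 6:a onto {5:i}
ground layer = {0:i, 4:c}
drop-orders for the pieces not yet dropped (sum over which currently-grounded one goes next):
  1 to go: {4} 1  {6} 1
  2 to go: {4,6} 2  {5,6} 1
  3 to go: {3,5,6} 1  {4,5,6} 3
  4 to go: {2,3,5,6} 1  {3,4,5,6} 4
  5 to go: {1,2,3,5,6} 1  {2,3,4,5,6} 5
  if 0:i drops first: 6 orders
  if 4:c drops first: 1 orders
heap linearizations: 7

7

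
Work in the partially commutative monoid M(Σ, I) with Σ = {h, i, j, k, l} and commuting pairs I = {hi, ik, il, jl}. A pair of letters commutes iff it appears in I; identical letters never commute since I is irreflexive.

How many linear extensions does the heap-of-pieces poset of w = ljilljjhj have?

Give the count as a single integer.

35

piece 0:l — minimal
piece 1:j — minimal
piece 2:i rests on {1:j}
piece 3:l rests on {0:l}
piece 4:l rests on {3:l}
piece 5:j rests on {2:i}
piece 6:j rests on {5:j}
piece 7:h rests on {4:l, 6:j}
piece 8:j rests on {7:h}
minimal pieces: {0:l, 1:j}
ways to finish when only these pieces remain (= sum over removing one remaining piece with nothing left below it):
  1 left: {8}→1
  2 left: {7,8}→1
  3 left: {4,7,8}→1  {6,7,8}→1
  4 left: {3,4,7,8}→1  {4,6,7,8}→2  {5,6,7,8}→1
  5 left: {0,3,4,7,8}→1  {2,5,6,7,8}→1  {3,4,6,7,8}→3  {4,5,6,7,8}→3
  6 left: {0,3,4,6,7,8}→4  {1,2,5,6,7,8}→1  {2,4,5,6,7,8}→4  {3,4,5,6,7,8}→6
  7 left: {0,3,4,5,6,7,8}→10  {1,2,4,5,6,7,8}→5  {2,3,4,5,6,7,8}→10
  placing 0:l first → 15 extensions
  placing 1:j first → 20 extensions
total linear extensions = 35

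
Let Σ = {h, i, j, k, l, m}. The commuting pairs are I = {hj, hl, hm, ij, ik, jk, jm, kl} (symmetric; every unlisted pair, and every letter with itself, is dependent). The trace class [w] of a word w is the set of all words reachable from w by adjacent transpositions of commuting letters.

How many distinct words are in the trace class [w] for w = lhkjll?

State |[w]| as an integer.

15

piece 0:l — minimal
piece 1:h — minimal
piece 2:k rests on {1:h}
piece 3:j rests on {0:l}
piece 4:l rests on {3:j}
piece 5:l rests on {4:l}
minimal pieces: {0:l, 1:h}
ways to finish when only these pieces remain (= sum over removing one remaining piece with nothing left below it):
  1 left: {2}→1  {5}→1
  2 left: {1,2}→1  {2,5}→2  {4,5}→1
  3 left: {1,2,5}→3  {2,4,5}→3  {3,4,5}→1
  4 left: {0,3,4,5}→1  {1,2,4,5}→6  {2,3,4,5}→4
  placing 0:l first → 10 extensions
  placing 1:h first → 5 extensions
total linear extensions = 15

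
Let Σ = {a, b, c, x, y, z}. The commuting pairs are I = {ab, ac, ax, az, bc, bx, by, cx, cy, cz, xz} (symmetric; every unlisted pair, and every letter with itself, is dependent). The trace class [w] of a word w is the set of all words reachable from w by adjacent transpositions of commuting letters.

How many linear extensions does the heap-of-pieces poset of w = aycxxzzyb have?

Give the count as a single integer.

144

#0=a has no predecessor
#1=y depends on [0:a]
#2=c has no predecessor
#3=x depends on [1:y]
#4=x depends on [3:x]
#5=z depends on [1:y]
#6=z depends on [5:z]
#7=y depends on [4:x, 6:z]
#8=b depends on [6:z]
sources: [0:a, 2:c]
N(rest) = Σ N(rest − s) over sources s of rest; N(one piece) = 1:
  size 1 → [2]=1  [7]=1  [8]=1
  size 2 → [2,7]=2  [2,8]=2  [4,7]=1  [7,8]=2
  size 3 → [2,4,7]=3  [2,7,8]=6  [3,4,7]=1  [4,7,8]=3  [6,7,8]=2
  size 4 → [2,3,4,7]=4  [2,4,7,8]=12  [2,6,7,8]=8  [3,4,7,8]=4  [4,6,7,8]=5  [5,6,7,8]=2
  size 5 → [2,3,4,7,8]=20  [2,4,6,7,8]=25  [2,5,6,7,8]=10  [3,4,6,7,8]=9  [4,5,6,7,8]=7
  size 6 → [2,3,4,6,7,8]=54  [2,4,5,6,7,8]=42  [3,4,5,6,7,8]=16
  size 7 → [1,3,4,5,6,7,8]=16  [2,3,4,5,6,7,8]=112
  first=0(a) contributes 128
  first=2(c) contributes 16
|[w]| = 144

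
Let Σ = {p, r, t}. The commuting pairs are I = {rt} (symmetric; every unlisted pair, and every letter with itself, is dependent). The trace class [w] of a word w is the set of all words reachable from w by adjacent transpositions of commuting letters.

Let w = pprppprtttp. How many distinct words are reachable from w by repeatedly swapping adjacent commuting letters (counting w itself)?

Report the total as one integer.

piece 0:p — minimal
piece 1:p rests on {0:p}
piece 2:r rests on {1:p}
piece 3:p rests on {2:r}
piece 4:p rests on {3:p}
piece 5:p rests on {4:p}
piece 6:r rests on {5:p}
piece 7:t rests on {5:p}
piece 8:t rests on {7:t}
piece 9:t rests on {8:t}
piece 10:p rests on {6:r, 9:t}
minimal pieces: {0:p}
ways to finish when only these pieces remain (= sum over removing one remaining piece with nothing left below it):
  1 left: {10}→1
  2 left: {6,10}→1  {9,10}→1
  3 left: {6,9,10}→2  {8,9,10}→1
  4 left: {6,8,9,10}→3  {7,8,9,10}→1
  5 left: {6,7,8,9,10}→4
  6 left: {5,6,7,8,9,10}→4
  7 left: {4,5,6,7,8,9,10}→4
  8 left: {3,4,5,6,7,8,9,10}→4
  9 left: {2,3,4,5,6,7,8,9,10}→4
  placing 0:p first → 4 extensions

4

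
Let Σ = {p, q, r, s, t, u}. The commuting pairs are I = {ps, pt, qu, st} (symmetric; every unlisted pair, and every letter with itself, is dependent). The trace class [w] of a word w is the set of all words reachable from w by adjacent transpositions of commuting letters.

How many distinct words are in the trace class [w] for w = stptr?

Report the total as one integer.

piece 0:s — minimal
piece 1:t — minimal
piece 2:p — minimal
piece 3:t rests on {1:t}
piece 4:r rests on {0:s, 2:p, 3:t}
minimal pieces: {0:s, 1:t, 2:p}
ways to finish when only these pieces remain (= sum over removing one remaining piece with nothing left below it):
  1 left: {4}→1
  2 left: {0,4}→1  {2,4}→1  {3,4}→1
  3 left: {0,2,4}→2  {0,3,4}→2  {1,3,4}→1  {2,3,4}→2
  placing 0:s first → 3 extensions
  placing 1:t first → 6 extensions
  placing 2:p first → 3 extensions
total linear extensions = 12

12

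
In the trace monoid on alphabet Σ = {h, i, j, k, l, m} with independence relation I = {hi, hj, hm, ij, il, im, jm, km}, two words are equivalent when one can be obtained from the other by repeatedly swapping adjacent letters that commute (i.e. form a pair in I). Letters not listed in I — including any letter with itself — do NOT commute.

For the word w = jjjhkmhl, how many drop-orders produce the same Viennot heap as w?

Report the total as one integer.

28

drop 0:j onto floor
drop 1:j onto {0:j}
drop 2:j onto {1:j}
drop 3:h onto floor
drop 4:k onto {2:j, 3:h}
drop 5:m onto floor
drop 6:h onto {4:k}
drop 7:l onto {5:m, 6:h}
ground layer = {0:j, 3:h, 5:m}
drop-orders for the pieces not yet dropped (sum over which currently-grounded one goes next):
  1 to go: {7} 1
  2 to go: {5,7} 1  {6,7} 1
  3 to go: {4,6,7} 1  {5,6,7} 2
  4 to go: {2,4,6,7} 1  {3,4,6,7} 1  {4,5,6,7} 3
  5 to go: {1,2,4,6,7} 1  {2,3,4,6,7} 2  {2,4,5,6,7} 4  {3,4,5,6,7} 4
  6 to go: {0,1,2,4,6,7} 1  {1,2,3,4,6,7} 3  {1,2,4,5,6,7} 5  {2,3,4,5,6,7} 10
  if 0:j drops first: 18 orders
  if 3:h drops first: 6 orders
  if 5:m drops first: 4 orders
heap linearizations: 28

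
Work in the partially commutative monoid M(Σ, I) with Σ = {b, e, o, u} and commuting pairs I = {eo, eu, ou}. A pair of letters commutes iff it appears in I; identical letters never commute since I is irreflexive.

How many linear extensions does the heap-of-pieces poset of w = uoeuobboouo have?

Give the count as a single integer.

drop 0:u onto floor
drop 1:o onto floor
drop 2:e onto floor
drop 3:u onto {0:u}
drop 4:o onto {1:o}
drop 5:b onto {2:e, 3:u, 4:o}
drop 6:b onto {5:b}
drop 7:o onto {6:b}
drop 8:o onto {7:o}
drop 9:u onto {6:b}
drop 10:o onto {8:o}
ground layer = {0:u, 1:o, 2:e}
drop-orders for the pieces not yet dropped (sum over which currently-grounded one goes next):
  1 to go: {9} 1  {10} 1
  2 to go: {8,10} 1  {9,10} 2
  3 to go: {7,8,10} 1  {8,9,10} 3
  4 to go: {7,8,9,10} 4
  5 to go: {6,7,8,9,10} 4
  6 to go: {5,6,7,8,9,10} 4
  7 to go: {2,5,6,7,8,9,10} 4  {3,5,6,7,8,9,10} 4  {4,5,6,7,8,9,10} 4
  8 to go: {0,3,5,6,7,8,9,10} 4  {1,4,5,6,7,8,9,10} 4  {2,3,5,6,7,8,9,10} 8  {2,4,5,6,7,8,9,10} 8  {3,4,5,6,7,8,9,10} 8
  9 to go: {0,2,3,5,6,7,8,9,10} 12  {0,3,4,5,6,7,8,9,10} 12  {1,2,4,5,6,7,8,9,10} 12  {1,3,4,5,6,7,8,9,10} 12  {2,3,4,5,6,7,8,9,10} 24
  if 0:u drops first: 48 orders
  if 1:o drops first: 48 orders
  if 2:e drops first: 24 orders
heap linearizations: 120

120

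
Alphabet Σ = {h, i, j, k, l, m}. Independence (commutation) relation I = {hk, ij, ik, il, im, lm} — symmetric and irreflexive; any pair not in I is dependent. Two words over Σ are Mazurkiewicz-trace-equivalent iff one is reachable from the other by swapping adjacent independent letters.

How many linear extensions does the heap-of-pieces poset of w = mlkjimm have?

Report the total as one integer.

14

0(m) covers ∅
1(l) covers ∅
2(k) covers 0:m, 1:l
3(j) covers 2:k
4(i) covers ∅
5(m) covers 3:j
6(m) covers 5:m
floor of heap: 0:m, 1:l, 4:i
completions by unplaced set U, small U first (add the entries for U minus each lowest piece of U):
  |U|=1: {4}:1  {6}:1
  |U|=2: {4,6}:2  {5,6}:1
  |U|=3: {3,5,6}:1  {4,5,6}:3
  |U|=4: {2,3,5,6}:1  {3,4,5,6}:4
  |U|=5: {0,2,3,5,6}:1  {1,2,3,5,6}:1  {2,3,4,5,6}:5
  start at 0(m): 6
  start at 1(l): 6
  start at 4(i): 2
sum over floor = 14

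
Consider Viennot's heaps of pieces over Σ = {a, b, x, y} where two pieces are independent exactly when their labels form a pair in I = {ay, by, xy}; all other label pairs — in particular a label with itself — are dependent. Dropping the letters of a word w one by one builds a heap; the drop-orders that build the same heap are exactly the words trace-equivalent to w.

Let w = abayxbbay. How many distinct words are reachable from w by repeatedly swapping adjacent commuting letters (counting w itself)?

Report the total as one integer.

0(a) covers ∅
1(b) covers 0:a
2(a) covers 1:b
3(y) covers ∅
4(x) covers 2:a
5(b) covers 4:x
6(b) covers 5:b
7(a) covers 6:b
8(y) covers 3:y
floor of heap: 0:a, 3:y
completions by unplaced set U, small U first (add the entries for U minus each lowest piece of U):
  |U|=1: {7}:1  {8}:1
  |U|=2: {3,8}:1  {6,7}:1  {7,8}:2
  |U|=3: {3,7,8}:3  {5,6,7}:1  {6,7,8}:3
  |U|=4: {3,6,7,8}:6  {4,5,6,7}:1  {5,6,7,8}:4
  |U|=5: {2,4,5,6,7}:1  {3,5,6,7,8}:10  {4,5,6,7,8}:5
  |U|=6: {1,2,4,5,6,7}:1  {2,4,5,6,7,8}:6  {3,4,5,6,7,8}:15
  |U|=7: {0,1,2,4,5,6,7}:1  {1,2,4,5,6,7,8}:7  {2,3,4,5,6,7,8}:21
  start at 0(a): 28
  start at 3(y): 8
sum over floor = 36

36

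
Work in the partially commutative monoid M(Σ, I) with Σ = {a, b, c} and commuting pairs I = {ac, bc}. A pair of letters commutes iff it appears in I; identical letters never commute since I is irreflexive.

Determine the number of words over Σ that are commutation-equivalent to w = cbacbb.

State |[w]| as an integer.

15

#0=c has no predecessor
#1=b has no predecessor
#2=a depends on [1:b]
#3=c depends on [0:c]
#4=b depends on [2:a]
#5=b depends on [4:b]
sources: [0:c, 1:b]
N(rest) = Σ N(rest − s) over sources s of rest; N(one piece) = 1:
  size 1 → [3]=1  [5]=1
  size 2 → [0,3]=1  [3,5]=2  [4,5]=1
  size 3 → [0,3,5]=3  [2,4,5]=1  [3,4,5]=3
  size 4 → [0,3,4,5]=6  [1,2,4,5]=1  [2,3,4,5]=4
  first=0(c) contributes 5
  first=1(b) contributes 10
|[w]| = 15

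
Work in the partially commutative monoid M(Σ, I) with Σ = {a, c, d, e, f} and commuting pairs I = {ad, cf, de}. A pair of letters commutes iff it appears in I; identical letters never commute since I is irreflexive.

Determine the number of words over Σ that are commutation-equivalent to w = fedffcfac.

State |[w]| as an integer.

drop 0:f onto floor
drop 1:e onto {0:f}
drop 2:d onto {0:f}
drop 3:f onto {1:e, 2:d}
drop 4:f onto {3:f}
drop 5:c onto {1:e, 2:d}
drop 6:f onto {4:f}
drop 7:a onto {5:c, 6:f}
drop 8:c onto {7:a}
ground layer = {0:f}
drop-orders for the pieces not yet dropped (sum over which currently-grounded one goes next):
  1 to go: {8} 1
  2 to go: {7,8} 1
  3 to go: {5,7,8} 1  {6,7,8} 1
  4 to go: {4,6,7,8} 1  {5,6,7,8} 2
  5 to go: {3,4,6,7,8} 1  {4,5,6,7,8} 3
  6 to go: {3,4,5,6,7,8} 4
  7 to go: {1,3,4,5,6,7,8} 4  {2,3,4,5,6,7,8} 4
  if 0:f drops first: 8 orders

8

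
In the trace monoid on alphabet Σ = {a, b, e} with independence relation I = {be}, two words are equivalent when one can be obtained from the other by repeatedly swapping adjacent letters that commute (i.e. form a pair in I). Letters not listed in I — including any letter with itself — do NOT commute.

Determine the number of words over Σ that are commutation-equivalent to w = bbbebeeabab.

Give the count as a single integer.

35

drop 0:b onto floor
drop 1:b onto {0:b}
drop 2:b onto {1:b}
drop 3:e onto floor
drop 4:b onto {2:b}
drop 5:e onto {3:e}
drop 6:e onto {5:e}
drop 7:a onto {4:b, 6:e}
drop 8:b onto {7:a}
drop 9:a onto {8:b}
drop 10:b onto {9:a}
ground layer = {0:b, 3:e}
drop-orders for the pieces not yet dropped (sum over which currently-grounded one goes next):
  1 to go: {10} 1
  2 to go: {9,10} 1
  3 to go: {8,9,10} 1
  4 to go: {7,8,9,10} 1
  5 to go: {4,7,8,9,10} 1  {6,7,8,9,10} 1
  6 to go: {2,4,7,8,9,10} 1  {4,6,7,8,9,10} 2  {5,6,7,8,9,10} 1
  7 to go: {1,2,4,7,8,9,10} 1  {2,4,6,7,8,9,10} 3  {3,5,6,7,8,9,10} 1  {4,5,6,7,8,9,10} 3
  8 to go: {0,1,2,4,7,8,9,10} 1  {1,2,4,6,7,8,9,10} 4  {2,4,5,6,7,8,9,10} 6  {3,4,5,6,7,8,9,10} 4
  9 to go: {0,1,2,4,6,7,8,9,10} 5  {1,2,4,5,6,7,8,9,10} 10  {2,3,4,5,6,7,8,9,10} 10
  if 0:b drops first: 20 orders
  if 3:e drops first: 15 orders
heap linearizations: 35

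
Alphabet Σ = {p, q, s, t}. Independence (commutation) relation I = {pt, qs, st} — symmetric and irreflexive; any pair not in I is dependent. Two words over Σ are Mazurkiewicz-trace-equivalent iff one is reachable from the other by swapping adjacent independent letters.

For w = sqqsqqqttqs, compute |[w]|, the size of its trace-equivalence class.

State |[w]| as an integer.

165

drop 0:s onto floor
drop 1:q onto floor
drop 2:q onto {1:q}
drop 3:s onto {0:s}
drop 4:q onto {2:q}
drop 5:q onto {4:q}
drop 6:q onto {5:q}
drop 7:t onto {6:q}
drop 8:t onto {7:t}
drop 9:q onto {8:t}
drop 10:s onto {3:s}
ground layer = {0:s, 1:q}
drop-orders for the pieces not yet dropped (sum over which currently-grounded one goes next):
  1 to go: {9} 1  {10} 1
  2 to go: {3,10} 1  {8,9} 1  {9,10} 2
  3 to go: {0,3,10} 1  {3,9,10} 3  {7,8,9} 1  {8,9,10} 3
  4 to go: {0,3,9,10} 4  {3,8,9,10} 6  {6,7,8,9} 1  {7,8,9,10} 4
  5 to go: {0,3,8,9,10} 10  {3,7,8,9,10} 10  {5,6,7,8,9} 1  {6,7,8,9,10} 5
  6 to go: {0,3,7,8,9,10} 20  {3,6,7,8,9,10} 15  {4,5,6,7,8,9} 1  {5,6,7,8,9,10} 6
  7 to go: {0,3,6,7,8,9,10} 35  {2,4,5,6,7,8,9} 1  {3,5,6,7,8,9,10} 21  {4,5,6,7,8,9,10} 7
  8 to go: {0,3,5,6,7,8,9,10} 56  {1,2,4,5,6,7,8,9} 1  {2,4,5,6,7,8,9,10} 8  {3,4,5,6,7,8,9,10} 28
  9 to go: {0,3,4,5,6,7,8,9,10} 84  {1,2,4,5,6,7,8,9,10} 9  {2,3,4,5,6,7,8,9,10} 36
  if 0:s drops first: 45 orders
  if 1:q drops first: 120 orders
heap linearizations: 165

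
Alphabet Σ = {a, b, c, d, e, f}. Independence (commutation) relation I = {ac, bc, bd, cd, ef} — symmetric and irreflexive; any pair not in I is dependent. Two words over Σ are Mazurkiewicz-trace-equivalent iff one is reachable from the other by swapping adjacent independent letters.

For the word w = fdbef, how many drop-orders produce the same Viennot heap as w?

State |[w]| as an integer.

4

#0=f has no predecessor
#1=d depends on [0:f]
#2=b depends on [0:f]
#3=e depends on [1:d, 2:b]
#4=f depends on [1:d, 2:b]
sources: [0:f]
N(rest) = Σ N(rest − s) over sources s of rest; N(one piece) = 1:
  size 1 → [3]=1  [4]=1
  size 2 → [3,4]=2
  size 3 → [1,3,4]=2  [2,3,4]=2
  first=0(f) contributes 4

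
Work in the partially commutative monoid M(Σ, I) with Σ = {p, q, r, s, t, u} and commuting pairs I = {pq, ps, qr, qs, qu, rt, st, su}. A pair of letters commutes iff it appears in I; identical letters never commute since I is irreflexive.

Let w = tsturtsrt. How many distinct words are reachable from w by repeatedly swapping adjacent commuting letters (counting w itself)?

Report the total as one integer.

45

drop 0:t onto floor
drop 1:s onto floor
drop 2:t onto {0:t}
drop 3:u onto {2:t}
drop 4:r onto {1:s, 3:u}
drop 5:t onto {3:u}
drop 6:s onto {4:r}
drop 7:r onto {6:s}
drop 8:t onto {5:t}
ground layer = {0:t, 1:s}
drop-orders for the pieces not yet dropped (sum over which currently-grounded one goes next):
  1 to go: {7} 1  {8} 1
  2 to go: {5,8} 1  {6,7} 1  {7,8} 2
  3 to go: {4,6,7} 1  {5,7,8} 3  {6,7,8} 3
  4 to go: {1,4,6,7} 1  {4,6,7,8} 4  {5,6,7,8} 6
  5 to go: {1,4,6,7,8} 5  {4,5,6,7,8} 10
  6 to go: {1,4,5,6,7,8} 15  {3,4,5,6,7,8} 10
  7 to go: {1,3,4,5,6,7,8} 25  {2,3,4,5,6,7,8} 10
  if 0:t drops first: 35 orders
  if 1:s drops first: 10 orders
heap linearizations: 45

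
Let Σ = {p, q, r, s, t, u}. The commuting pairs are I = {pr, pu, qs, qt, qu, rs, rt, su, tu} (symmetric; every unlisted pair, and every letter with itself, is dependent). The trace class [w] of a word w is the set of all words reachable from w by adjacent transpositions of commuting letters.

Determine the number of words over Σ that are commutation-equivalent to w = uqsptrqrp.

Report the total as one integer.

drop 0:u onto floor
drop 1:q onto floor
drop 2:s onto floor
drop 3:p onto {1:q, 2:s}
drop 4:t onto {3:p}
drop 5:r onto {0:u, 1:q}
drop 6:q onto {3:p, 5:r}
drop 7:r onto {6:q}
drop 8:p onto {4:t, 6:q}
ground layer = {0:u, 1:q, 2:s}
drop-orders for the pieces not yet dropped (sum over which currently-grounded one goes next):
  1 to go: {7} 1  {8} 1
  2 to go: {4,8} 1  {7,8} 2
  3 to go: {4,7,8} 3  {6,7,8} 2
  4 to go: {4,6,7,8} 5  {5,6,7,8} 2
  5 to go: {0,5,6,7,8} 2  {3,4,6,7,8} 5  {4,5,6,7,8} 7
  6 to go: {0,4,5,6,7,8} 9  {2,3,4,6,7,8} 5  {3,4,5,6,7,8} 12
  7 to go: {0,3,4,5,6,7,8} 21  {1,3,4,5,6,7,8} 12  {2,3,4,5,6,7,8} 17
  if 0:u drops first: 29 orders
  if 1:q drops first: 38 orders
  if 2:s drops first: 33 orders
heap linearizations: 100

100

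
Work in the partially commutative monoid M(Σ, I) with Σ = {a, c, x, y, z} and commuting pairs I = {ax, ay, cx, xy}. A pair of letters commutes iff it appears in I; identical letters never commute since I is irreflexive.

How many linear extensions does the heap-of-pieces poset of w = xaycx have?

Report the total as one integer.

20

0(x) covers ∅
1(a) covers ∅
2(y) covers ∅
3(c) covers 1:a, 2:y
4(x) covers 0:x
floor of heap: 0:x, 1:a, 2:y
completions by unplaced set U, small U first (add the entries for U minus each lowest piece of U):
  |U|=1: {3}:1  {4}:1
  |U|=2: {0,4}:1  {1,3}:1  {2,3}:1  {3,4}:2
  |U|=3: {0,3,4}:3  {1,2,3}:2  {1,3,4}:3  {2,3,4}:3
  start at 0(x): 8
  start at 1(a): 6
  start at 2(y): 6
sum over floor = 20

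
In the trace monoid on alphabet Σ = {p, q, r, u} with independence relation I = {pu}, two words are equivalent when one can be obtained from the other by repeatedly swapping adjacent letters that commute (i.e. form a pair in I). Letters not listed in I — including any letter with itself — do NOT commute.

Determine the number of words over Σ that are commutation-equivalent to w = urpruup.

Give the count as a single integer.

#0=u has no predecessor
#1=r depends on [0:u]
#2=p depends on [1:r]
#3=r depends on [2:p]
#4=u depends on [3:r]
#5=u depends on [4:u]
#6=p depends on [3:r]
sources: [0:u]
N(rest) = Σ N(rest − s) over sources s of rest; N(one piece) = 1:
  size 1 → [5]=1  [6]=1
  size 2 → [4,5]=1  [5,6]=2
  size 3 → [4,5,6]=3
  size 4 → [3,4,5,6]=3
  size 5 → [2,3,4,5,6]=3
  first=0(u) contributes 3

3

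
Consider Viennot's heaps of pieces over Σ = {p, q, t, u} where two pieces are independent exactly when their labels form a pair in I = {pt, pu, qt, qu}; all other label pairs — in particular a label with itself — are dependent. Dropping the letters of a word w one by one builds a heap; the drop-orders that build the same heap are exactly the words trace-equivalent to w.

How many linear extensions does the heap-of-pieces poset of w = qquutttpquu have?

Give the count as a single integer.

330

0(q) covers ∅
1(q) covers 0:q
2(u) covers ∅
3(u) covers 2:u
4(t) covers 3:u
5(t) covers 4:t
6(t) covers 5:t
7(p) covers 1:q
8(q) covers 7:p
9(u) covers 6:t
10(u) covers 9:u
floor of heap: 0:q, 2:u
completions by unplaced set U, small U first (add the entries for U minus each lowest piece of U):
  |U|=1: {8}:1  {10}:1
  |U|=2: {7,8}:1  {8,10}:2  {9,10}:1
  |U|=3: {1,7,8}:1  {6,9,10}:1  {7,8,10}:3  {8,9,10}:3
  |U|=4: {0,1,7,8}:1  {1,7,8,10}:4  {5,6,9,10}:1  {6,8,9,10}:4  {7,8,9,10}:6
  |U|=5: {0,1,7,8,10}:5  {1,7,8,9,10}:10  {4,5,6,9,10}:1  {5,6,8,9,10}:5  {6,7,8,9,10}:10
  |U|=6: {0,1,7,8,9,10}:15  {1,6,7,8,9,10}:20  {3,4,5,6,9,10}:1  {4,5,6,8,9,10}:6  {5,6,7,8,9,10}:15
  |U|=7: {0,1,6,7,8,9,10}:35  {1,5,6,7,8,9,10}:35  {2,3,4,5,6,9,10}:1  {3,4,5,6,8,9,10}:7  {4,5,6,7,8,9,10}:21
  |U|=8: {0,1,5,6,7,8,9,10}:70  {1,4,5,6,7,8,9,10}:56  {2,3,4,5,6,8,9,10}:8  {3,4,5,6,7,8,9,10}:28
  |U|=9: {0,1,4,5,6,7,8,9,10}:126  {1,3,4,5,6,7,8,9,10}:84  {2,3,4,5,6,7,8,9,10}:36
  start at 0(q): 120
  start at 2(u): 210
sum over floor = 330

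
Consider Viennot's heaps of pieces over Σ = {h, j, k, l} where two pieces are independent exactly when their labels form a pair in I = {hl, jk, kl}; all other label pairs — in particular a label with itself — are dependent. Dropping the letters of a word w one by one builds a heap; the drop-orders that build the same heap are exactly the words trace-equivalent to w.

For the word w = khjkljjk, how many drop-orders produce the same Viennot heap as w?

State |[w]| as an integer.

15

0(k) covers ∅
1(h) covers 0:k
2(j) covers 1:h
3(k) covers 1:h
4(l) covers 2:j
5(j) covers 4:l
6(j) covers 5:j
7(k) covers 3:k
floor of heap: 0:k
completions by unplaced set U, small U first (add the entries for U minus each lowest piece of U):
  |U|=1: {6}:1  {7}:1
  |U|=2: {3,7}:1  {5,6}:1  {6,7}:2
  |U|=3: {3,6,7}:3  {4,5,6}:1  {5,6,7}:3
  |U|=4: {2,4,5,6}:1  {3,5,6,7}:6  {4,5,6,7}:4
  |U|=5: {2,4,5,6,7}:5  {3,4,5,6,7}:10
  |U|=6: {2,3,4,5,6,7}:15
  start at 0(k): 15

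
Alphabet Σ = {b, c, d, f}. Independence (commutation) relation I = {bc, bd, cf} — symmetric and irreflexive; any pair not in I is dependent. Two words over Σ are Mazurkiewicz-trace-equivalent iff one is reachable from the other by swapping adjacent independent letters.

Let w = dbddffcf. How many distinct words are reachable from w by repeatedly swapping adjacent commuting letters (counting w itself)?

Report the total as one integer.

#0=d has no predecessor
#1=b has no predecessor
#2=d depends on [0:d]
#3=d depends on [2:d]
#4=f depends on [1:b, 3:d]
#5=f depends on [4:f]
#6=c depends on [3:d]
#7=f depends on [5:f]
sources: [0:d, 1:b]
N(rest) = Σ N(rest − s) over sources s of rest; N(one piece) = 1:
  size 1 → [6]=1  [7]=1
  size 2 → [5,7]=1  [6,7]=2
  size 3 → [4,5,7]=1  [5,6,7]=3
  size 4 → [1,4,5,7]=1  [4,5,6,7]=4
  size 5 → [1,4,5,6,7]=5  [3,4,5,6,7]=4
  size 6 → [1,3,4,5,6,7]=9  [2,3,4,5,6,7]=4
  first=0(d) contributes 13
  first=1(b) contributes 4
|[w]| = 17

17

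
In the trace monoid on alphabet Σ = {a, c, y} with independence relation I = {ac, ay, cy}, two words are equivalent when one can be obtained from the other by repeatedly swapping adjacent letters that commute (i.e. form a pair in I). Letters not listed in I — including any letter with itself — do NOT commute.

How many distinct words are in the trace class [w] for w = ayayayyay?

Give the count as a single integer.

#0=a has no predecessor
#1=y has no predecessor
#2=a depends on [0:a]
#3=y depends on [1:y]
#4=a depends on [2:a]
#5=y depends on [3:y]
#6=y depends on [5:y]
#7=a depends on [4:a]
#8=y depends on [6:y]
sources: [0:a, 1:y]
N(rest) = Σ N(rest − s) over sources s of rest; N(one piece) = 1:
  size 1 → [7]=1  [8]=1
  size 2 → [4,7]=1  [6,8]=1  [7,8]=2
  size 3 → [2,4,7]=1  [4,7,8]=3  [5,6,8]=1  [6,7,8]=3
  size 4 → [0,2,4,7]=1  [2,4,7,8]=4  [3,5,6,8]=1  [4,6,7,8]=6  [5,6,7,8]=4
  size 5 → [0,2,4,7,8]=5  [1,3,5,6,8]=1  [2,4,6,7,8]=10  [3,5,6,7,8]=5  [4,5,6,7,8]=10
  size 6 → [0,2,4,6,7,8]=15  [1,3,5,6,7,8]=6  [2,4,5,6,7,8]=20  [3,4,5,6,7,8]=15
  size 7 → [0,2,4,5,6,7,8]=35  [1,3,4,5,6,7,8]=21  [2,3,4,5,6,7,8]=35
  first=0(a) contributes 56
  first=1(y) contributes 70
|[w]| = 126

126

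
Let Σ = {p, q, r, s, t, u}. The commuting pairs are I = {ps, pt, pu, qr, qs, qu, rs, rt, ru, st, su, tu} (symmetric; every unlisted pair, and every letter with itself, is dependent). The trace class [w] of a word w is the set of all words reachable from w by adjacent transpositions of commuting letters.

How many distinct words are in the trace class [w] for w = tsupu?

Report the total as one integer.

piece 0:t — minimal
piece 1:s — minimal
piece 2:u — minimal
piece 3:p — minimal
piece 4:u rests on {2:u}
minimal pieces: {0:t, 1:s, 2:u, 3:p}
ways to finish when only these pieces remain (= sum over removing one remaining piece with nothing left below it):
  1 left: {0}→1  {1}→1  {3}→1  {4}→1
  2 left: {0,1}→2  {0,3}→2  {0,4}→2  {1,3}→2  {1,4}→2  {2,4}→1  {3,4}→2
  3 left: {0,1,3}→6  {0,1,4}→6  {0,2,4}→3  {0,3,4}→6  {1,2,4}→3  {1,3,4}→6  {2,3,4}→3
  placing 0:t first → 12 extensions
  placing 1:s first → 12 extensions
  placing 2:u first → 24 extensions
  placing 3:p first → 12 extensions
total linear extensions = 60

60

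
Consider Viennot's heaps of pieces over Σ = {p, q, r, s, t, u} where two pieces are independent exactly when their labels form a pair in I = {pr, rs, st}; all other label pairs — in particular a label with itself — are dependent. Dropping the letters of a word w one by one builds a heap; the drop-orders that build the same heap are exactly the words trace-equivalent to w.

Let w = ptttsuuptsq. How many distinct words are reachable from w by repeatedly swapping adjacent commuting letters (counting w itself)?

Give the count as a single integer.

8

piece 0:p — minimal
piece 1:t rests on {0:p}
piece 2:t rests on {1:t}
piece 3:t rests on {2:t}
piece 4:s rests on {0:p}
piece 5:u rests on {3:t, 4:s}
piece 6:u rests on {5:u}
piece 7:p rests on {6:u}
piece 8:t rests on {7:p}
piece 9:s rests on {7:p}
piece 10:q rests on {8:t, 9:s}
minimal pieces: {0:p}
ways to finish when only these pieces remain (= sum over removing one remaining piece with nothing left below it):
  1 left: {10}→1
  2 left: {8,10}→1  {9,10}→1
  3 left: {8,9,10}→2
  4 left: {7,8,9,10}→2
  5 left: {6,7,8,9,10}→2
  6 left: {5,6,7,8,9,10}→2
  7 left: {3,5,6,7,8,9,10}→2  {4,5,6,7,8,9,10}→2
  8 left: {2,3,5,6,7,8,9,10}→2  {3,4,5,6,7,8,9,10}→4
  9 left: {1,2,3,5,6,7,8,9,10}→2  {2,3,4,5,6,7,8,9,10}→6
  placing 0:p first → 8 extensions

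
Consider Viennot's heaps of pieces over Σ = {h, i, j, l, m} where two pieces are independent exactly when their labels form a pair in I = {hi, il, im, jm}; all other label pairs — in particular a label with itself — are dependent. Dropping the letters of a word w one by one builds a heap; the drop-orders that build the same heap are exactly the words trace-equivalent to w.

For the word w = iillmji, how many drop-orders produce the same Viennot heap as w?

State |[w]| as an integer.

22

drop 0:i onto floor
drop 1:i onto {0:i}
drop 2:l onto floor
drop 3:l onto {2:l}
drop 4:m onto {3:l}
drop 5:j onto {1:i, 3:l}
drop 6:i onto {5:j}
ground layer = {0:i, 2:l}
drop-orders for the pieces not yet dropped (sum over which currently-grounded one goes next):
  1 to go: {4} 1  {6} 1
  2 to go: {4,6} 2  {5,6} 1
  3 to go: {1,5,6} 1  {4,5,6} 3
  4 to go: {0,1,5,6} 1  {1,4,5,6} 4  {3,4,5,6} 3
  5 to go: {0,1,4,5,6} 5  {1,3,4,5,6} 7  {2,3,4,5,6} 3
  if 0:i drops first: 10 orders
  if 2:l drops first: 12 orders
heap linearizations: 22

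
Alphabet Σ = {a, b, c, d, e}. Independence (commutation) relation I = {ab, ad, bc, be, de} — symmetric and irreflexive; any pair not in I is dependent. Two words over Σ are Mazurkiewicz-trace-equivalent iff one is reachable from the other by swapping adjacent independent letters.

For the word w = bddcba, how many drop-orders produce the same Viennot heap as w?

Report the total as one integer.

3

drop 0:b onto floor
drop 1:d onto {0:b}
drop 2:d onto {1:d}
drop 3:c onto {2:d}
drop 4:b onto {2:d}
drop 5:a onto {3:c}
ground layer = {0:b}
drop-orders for the pieces not yet dropped (sum over which currently-grounded one goes next):
  1 to go: {4} 1  {5} 1
  2 to go: {3,5} 1  {4,5} 2
  3 to go: {3,4,5} 3
  4 to go: {2,3,4,5} 3
  if 0:b drops first: 3 orders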